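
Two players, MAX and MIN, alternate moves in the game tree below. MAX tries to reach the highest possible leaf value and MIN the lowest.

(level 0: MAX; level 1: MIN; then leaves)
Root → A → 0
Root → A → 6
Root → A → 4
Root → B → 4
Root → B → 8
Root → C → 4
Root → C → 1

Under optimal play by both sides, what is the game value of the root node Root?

A (MIN): min(0, 6, 4) = 0
B (MIN): min(4, 8) = 4
C (MIN): min(4, 1) = 1
Root (MAX): max(0, 4, 1) = 4

4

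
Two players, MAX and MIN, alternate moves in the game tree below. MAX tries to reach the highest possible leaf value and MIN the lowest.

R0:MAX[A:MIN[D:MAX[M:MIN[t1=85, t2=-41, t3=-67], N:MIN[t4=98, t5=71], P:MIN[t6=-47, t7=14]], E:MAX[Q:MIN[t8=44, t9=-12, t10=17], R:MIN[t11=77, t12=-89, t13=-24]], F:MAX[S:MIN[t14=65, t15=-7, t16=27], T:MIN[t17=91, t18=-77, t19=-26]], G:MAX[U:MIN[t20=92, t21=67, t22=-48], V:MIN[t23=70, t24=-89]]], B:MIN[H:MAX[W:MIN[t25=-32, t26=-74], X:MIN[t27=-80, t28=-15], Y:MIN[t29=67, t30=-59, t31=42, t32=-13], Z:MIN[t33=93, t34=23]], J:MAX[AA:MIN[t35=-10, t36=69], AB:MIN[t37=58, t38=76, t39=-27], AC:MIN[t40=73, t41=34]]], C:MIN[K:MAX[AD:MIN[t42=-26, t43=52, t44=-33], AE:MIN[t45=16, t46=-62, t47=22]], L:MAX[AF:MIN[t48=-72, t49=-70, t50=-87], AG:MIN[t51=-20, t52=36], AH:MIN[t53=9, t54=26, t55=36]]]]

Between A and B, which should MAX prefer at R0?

M (MIN): min(85, -41, -67) = -67
N (MIN): min(98, 71) = 71
P (MIN): min(-47, 14) = -47
D (MAX): max(-67, 71, -47) = 71
Q (MIN): min(44, -12, 17) = -12
R (MIN): min(77, -89, -24) = -89
E (MAX): max(-12, -89) = -12
S (MIN): min(65, -7, 27) = -7
T (MIN): min(91, -77, -26) = -77
F (MAX): max(-7, -77) = -7
U (MIN): min(92, 67, -48) = -48
V (MIN): min(70, -89) = -89
G (MAX): max(-48, -89) = -48
A (MIN): min(71, -12, -7, -48) = -48
W (MIN): min(-32, -74) = -74
X (MIN): min(-80, -15) = -80
Y (MIN): min(67, -59, 42, -13) = -59
Z (MIN): min(93, 23) = 23
H (MAX): max(-74, -80, -59, 23) = 23
AA (MIN): min(-10, 69) = -10
AB (MIN): min(58, 76, -27) = -27
AC (MIN): min(73, 34) = 34
J (MAX): max(-10, -27, 34) = 34
B (MIN): min(23, 34) = 23
MAX prefers the higher value; A=-48, B=23. B is better since 23 > -48.

B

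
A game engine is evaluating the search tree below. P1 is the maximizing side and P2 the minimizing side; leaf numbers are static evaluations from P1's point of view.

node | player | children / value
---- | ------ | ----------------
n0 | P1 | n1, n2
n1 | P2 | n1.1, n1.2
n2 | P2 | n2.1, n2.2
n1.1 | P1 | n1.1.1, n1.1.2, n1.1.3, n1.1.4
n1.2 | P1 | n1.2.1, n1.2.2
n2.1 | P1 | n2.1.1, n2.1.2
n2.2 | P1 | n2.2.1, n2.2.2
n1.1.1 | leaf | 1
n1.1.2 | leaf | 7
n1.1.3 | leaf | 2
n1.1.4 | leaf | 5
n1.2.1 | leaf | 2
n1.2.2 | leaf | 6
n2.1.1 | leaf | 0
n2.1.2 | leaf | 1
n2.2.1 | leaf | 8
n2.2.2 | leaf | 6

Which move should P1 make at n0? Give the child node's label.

n1.1 (P1): max(1, 7, 2, 5) = 7
n1.2 (P1): max(2, 6) = 6
n1 (P2): min(7, 6) = 6
n2.1 (P1): max(0, 1) = 1
n2.2 (P1): max(8, 6) = 8
n2 (P2): min(1, 8) = 1
n0 (P1): max(6, 1) = 6
P1 at n0 wants the highest of {n1=6, n2=1}, so chooses n1.

n1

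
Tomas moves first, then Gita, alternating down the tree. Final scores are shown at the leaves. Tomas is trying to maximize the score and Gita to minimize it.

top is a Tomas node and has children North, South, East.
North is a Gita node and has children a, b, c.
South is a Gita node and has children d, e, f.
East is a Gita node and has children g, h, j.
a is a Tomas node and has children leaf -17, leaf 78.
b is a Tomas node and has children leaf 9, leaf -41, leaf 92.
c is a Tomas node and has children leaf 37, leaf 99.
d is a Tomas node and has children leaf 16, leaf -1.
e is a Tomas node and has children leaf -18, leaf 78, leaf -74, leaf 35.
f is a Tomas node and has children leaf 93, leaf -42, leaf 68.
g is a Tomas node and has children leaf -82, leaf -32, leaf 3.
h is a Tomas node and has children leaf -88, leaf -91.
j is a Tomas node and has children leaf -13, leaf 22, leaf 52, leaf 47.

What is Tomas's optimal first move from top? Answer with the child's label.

North

a (Tomas): max(-17, 78) = 78
b (Tomas): max(9, -41, 92) = 92
c (Tomas): max(37, 99) = 99
North (Gita): min(78, 92, 99) = 78
d (Tomas): max(16, -1) = 16
e (Tomas): max(-18, 78, -74, 35) = 78
f (Tomas): max(93, -42, 68) = 93
South (Gita): min(16, 78, 93) = 16
g (Tomas): max(-82, -32, 3) = 3
h (Tomas): max(-88, -91) = -88
j (Tomas): max(-13, 22, 52, 47) = 52
East (Gita): min(3, -88, 52) = -88
top (Tomas): max(78, 16, -88) = 78
Tomas at top wants the highest of {North=78, South=16, East=-88}, so chooses North.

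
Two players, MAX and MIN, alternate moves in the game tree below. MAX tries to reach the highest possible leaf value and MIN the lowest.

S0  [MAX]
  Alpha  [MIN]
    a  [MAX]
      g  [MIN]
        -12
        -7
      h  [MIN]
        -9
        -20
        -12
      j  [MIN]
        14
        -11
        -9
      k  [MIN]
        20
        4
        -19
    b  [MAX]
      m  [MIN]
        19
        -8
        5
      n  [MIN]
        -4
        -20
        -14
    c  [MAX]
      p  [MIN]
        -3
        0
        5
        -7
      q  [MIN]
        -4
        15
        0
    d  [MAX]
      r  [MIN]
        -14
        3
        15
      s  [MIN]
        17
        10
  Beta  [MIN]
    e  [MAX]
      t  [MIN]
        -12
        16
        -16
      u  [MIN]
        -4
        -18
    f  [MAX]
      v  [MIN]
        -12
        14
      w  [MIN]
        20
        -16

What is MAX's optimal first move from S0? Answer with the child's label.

Alpha

g (MIN): min(-12, -7) = -12
h (MIN): min(-9, -20, -12) = -20
j (MIN): min(14, -11, -9) = -11
k (MIN): min(20, 4, -19) = -19
a (MAX): max(-12, -20, -11, -19) = -11
m (MIN): min(19, -8, 5) = -8
n (MIN): min(-4, -20, -14) = -20
b (MAX): max(-8, -20) = -8
p (MIN): min(-3, 0, 5, -7) = -7
q (MIN): min(-4, 15, 0) = -4
c (MAX): max(-7, -4) = -4
r (MIN): min(-14, 3, 15) = -14
s (MIN): min(17, 10) = 10
d (MAX): max(-14, 10) = 10
Alpha (MIN): min(-11, -8, -4, 10) = -11
t (MIN): min(-12, 16, -16) = -16
u (MIN): min(-4, -18) = -18
e (MAX): max(-16, -18) = -16
v (MIN): min(-12, 14) = -12
w (MIN): min(20, -16) = -16
f (MAX): max(-12, -16) = -12
Beta (MIN): min(-16, -12) = -16
S0 (MAX): max(-11, -16) = -11
MAX at S0 wants the highest of {Alpha=-11, Beta=-16}, so chooses Alpha.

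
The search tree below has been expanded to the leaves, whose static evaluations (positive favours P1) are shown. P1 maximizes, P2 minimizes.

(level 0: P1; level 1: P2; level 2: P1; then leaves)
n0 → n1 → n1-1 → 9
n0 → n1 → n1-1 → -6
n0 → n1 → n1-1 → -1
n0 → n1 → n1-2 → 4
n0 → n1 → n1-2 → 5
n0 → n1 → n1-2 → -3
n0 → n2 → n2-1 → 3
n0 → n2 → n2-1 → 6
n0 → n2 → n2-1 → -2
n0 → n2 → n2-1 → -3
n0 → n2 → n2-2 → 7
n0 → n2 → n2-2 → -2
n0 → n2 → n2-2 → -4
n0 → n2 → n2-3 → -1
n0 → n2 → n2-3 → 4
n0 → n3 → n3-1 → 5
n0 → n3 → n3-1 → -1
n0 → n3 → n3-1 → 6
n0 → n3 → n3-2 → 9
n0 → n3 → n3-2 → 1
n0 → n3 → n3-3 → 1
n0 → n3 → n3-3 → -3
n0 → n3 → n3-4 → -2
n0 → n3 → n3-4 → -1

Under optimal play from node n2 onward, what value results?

n2-1 (P1): max(3, 6, -2, -3) = 6
n2-2 (P1): max(7, -2, -4) = 7
n2-3 (P1): max(-1, 4) = 4
n2 (P2): min(6, 7, 4) = 4

4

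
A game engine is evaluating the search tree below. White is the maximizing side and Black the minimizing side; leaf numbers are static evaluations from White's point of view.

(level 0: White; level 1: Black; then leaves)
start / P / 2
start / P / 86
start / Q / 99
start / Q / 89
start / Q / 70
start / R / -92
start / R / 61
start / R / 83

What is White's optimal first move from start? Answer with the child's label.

Q

P (Black): min(2, 86) = 2
Q (Black): min(99, 89, 70) = 70
R (Black): min(-92, 61, 83) = -92
start (White): max(2, 70, -92) = 70
White at start wants the highest of {P=2, Q=70, R=-92}, so chooses Q.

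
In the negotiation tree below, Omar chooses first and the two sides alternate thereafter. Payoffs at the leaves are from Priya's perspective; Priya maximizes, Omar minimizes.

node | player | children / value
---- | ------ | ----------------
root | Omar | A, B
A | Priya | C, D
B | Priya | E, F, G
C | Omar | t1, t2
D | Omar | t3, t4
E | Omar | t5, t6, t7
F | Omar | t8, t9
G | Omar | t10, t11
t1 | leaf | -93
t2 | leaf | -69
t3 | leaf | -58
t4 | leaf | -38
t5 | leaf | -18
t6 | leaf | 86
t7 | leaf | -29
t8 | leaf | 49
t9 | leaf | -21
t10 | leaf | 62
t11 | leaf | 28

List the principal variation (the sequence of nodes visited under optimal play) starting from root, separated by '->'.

root -> A -> D -> t3

C (Omar): min(-93, -69) = -93
D (Omar): min(-58, -38) = -58
A (Priya): max(-93, -58) = -58
E (Omar): min(-18, 86, -29) = -29
F (Omar): min(49, -21) = -21
G (Omar): min(62, 28) = 28
B (Priya): max(-29, -21, 28) = 28
root (Omar): min(-58, 28) = -58
At root, Omar picks A (lowest: -58).
At A, Priya picks D (highest: -58).
At D, Omar picks t3 (lowest: -58).
Terminal value -58.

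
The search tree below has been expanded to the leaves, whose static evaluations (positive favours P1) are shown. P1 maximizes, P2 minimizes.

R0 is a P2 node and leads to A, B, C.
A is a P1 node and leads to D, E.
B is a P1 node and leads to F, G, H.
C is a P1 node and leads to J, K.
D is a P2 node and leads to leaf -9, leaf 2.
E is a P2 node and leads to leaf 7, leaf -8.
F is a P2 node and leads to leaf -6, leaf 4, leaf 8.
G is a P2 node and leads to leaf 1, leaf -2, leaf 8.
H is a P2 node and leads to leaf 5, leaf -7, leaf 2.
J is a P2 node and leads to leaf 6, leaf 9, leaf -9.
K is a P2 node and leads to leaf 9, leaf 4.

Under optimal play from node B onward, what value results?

F (P2): min(-6, 4, 8) = -6
G (P2): min(1, -2, 8) = -2
H (P2): min(5, -7, 2) = -7
B (P1): max(-6, -2, -7) = -2

-2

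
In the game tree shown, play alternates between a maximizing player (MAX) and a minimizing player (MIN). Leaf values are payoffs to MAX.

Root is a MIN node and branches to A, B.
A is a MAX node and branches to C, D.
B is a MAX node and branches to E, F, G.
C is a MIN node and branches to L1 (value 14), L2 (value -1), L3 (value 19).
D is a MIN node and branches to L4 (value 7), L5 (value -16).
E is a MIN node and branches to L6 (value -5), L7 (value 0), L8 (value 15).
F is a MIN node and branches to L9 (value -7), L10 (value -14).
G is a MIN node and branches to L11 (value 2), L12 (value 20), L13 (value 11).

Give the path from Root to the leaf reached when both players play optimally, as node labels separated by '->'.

Root -> A -> C -> L2

C (MIN): min(14, -1, 19) = -1
D (MIN): min(7, -16) = -16
A (MAX): max(-1, -16) = -1
E (MIN): min(-5, 0, 15) = -5
F (MIN): min(-7, -14) = -14
G (MIN): min(2, 20, 11) = 2
B (MAX): max(-5, -14, 2) = 2
Root (MIN): min(-1, 2) = -1
At Root, MIN picks A (lowest: -1).
At A, MAX picks C (highest: -1).
At C, MIN picks L2 (lowest: -1).
Terminal value -1.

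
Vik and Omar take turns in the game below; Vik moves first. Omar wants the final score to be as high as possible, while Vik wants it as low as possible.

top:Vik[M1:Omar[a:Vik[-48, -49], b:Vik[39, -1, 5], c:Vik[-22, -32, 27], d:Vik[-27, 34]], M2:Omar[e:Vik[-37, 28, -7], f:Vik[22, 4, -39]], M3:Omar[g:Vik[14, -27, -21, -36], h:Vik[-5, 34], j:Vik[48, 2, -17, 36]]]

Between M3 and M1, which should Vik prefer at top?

M3

g (Vik): min(14, -27, -21, -36) = -36
h (Vik): min(-5, 34) = -5
j (Vik): min(48, 2, -17, 36) = -17
M3 (Omar): max(-36, -5, -17) = -5
a (Vik): min(-48, -49) = -49
b (Vik): min(39, -1, 5) = -1
c (Vik): min(-22, -32, 27) = -32
d (Vik): min(-27, 34) = -27
M1 (Omar): max(-49, -1, -32, -27) = -1
Vik prefers the lower value; M3=-5, M1=-1. M3 is better since -5 < -1.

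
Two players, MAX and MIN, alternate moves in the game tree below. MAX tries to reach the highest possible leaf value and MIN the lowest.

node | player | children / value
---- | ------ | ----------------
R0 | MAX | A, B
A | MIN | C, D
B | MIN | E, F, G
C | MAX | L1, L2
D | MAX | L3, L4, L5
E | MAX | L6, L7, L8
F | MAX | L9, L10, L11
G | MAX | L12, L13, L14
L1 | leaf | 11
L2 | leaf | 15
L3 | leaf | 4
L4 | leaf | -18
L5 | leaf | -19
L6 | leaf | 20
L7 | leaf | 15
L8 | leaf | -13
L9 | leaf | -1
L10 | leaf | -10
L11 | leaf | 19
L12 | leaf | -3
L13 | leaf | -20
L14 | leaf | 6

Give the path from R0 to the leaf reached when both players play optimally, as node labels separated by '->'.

R0 -> B -> G -> L14

C (MAX): max(11, 15) = 15
D (MAX): max(4, -18, -19) = 4
A (MIN): min(15, 4) = 4
E (MAX): max(20, 15, -13) = 20
F (MAX): max(-1, -10, 19) = 19
G (MAX): max(-3, -20, 6) = 6
B (MIN): min(20, 19, 6) = 6
R0 (MAX): max(4, 6) = 6
At R0, MAX picks B (highest: 6).
At B, MIN picks G (lowest: 6).
At G, MAX picks L14 (highest: 6).
Terminal value 6.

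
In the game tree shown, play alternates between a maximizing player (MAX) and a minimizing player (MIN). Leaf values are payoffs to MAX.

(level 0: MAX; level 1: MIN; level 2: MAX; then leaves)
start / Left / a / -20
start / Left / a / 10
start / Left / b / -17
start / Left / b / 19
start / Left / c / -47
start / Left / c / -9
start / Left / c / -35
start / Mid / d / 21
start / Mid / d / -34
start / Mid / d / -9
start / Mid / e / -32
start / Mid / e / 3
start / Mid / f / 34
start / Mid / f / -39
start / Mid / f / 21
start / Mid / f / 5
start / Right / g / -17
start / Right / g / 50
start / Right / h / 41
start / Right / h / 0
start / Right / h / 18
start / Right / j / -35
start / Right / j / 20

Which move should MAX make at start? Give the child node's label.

Right

a (MAX): max(-20, 10) = 10
b (MAX): max(-17, 19) = 19
c (MAX): max(-47, -9, -35) = -9
Left (MIN): min(10, 19, -9) = -9
d (MAX): max(21, -34, -9) = 21
e (MAX): max(-32, 3) = 3
f (MAX): max(34, -39, 21, 5) = 34
Mid (MIN): min(21, 3, 34) = 3
g (MAX): max(-17, 50) = 50
h (MAX): max(41, 0, 18) = 41
j (MAX): max(-35, 20) = 20
Right (MIN): min(50, 41, 20) = 20
start (MAX): max(-9, 3, 20) = 20
MAX at start wants the highest of {Left=-9, Mid=3, Right=20}, so chooses Right.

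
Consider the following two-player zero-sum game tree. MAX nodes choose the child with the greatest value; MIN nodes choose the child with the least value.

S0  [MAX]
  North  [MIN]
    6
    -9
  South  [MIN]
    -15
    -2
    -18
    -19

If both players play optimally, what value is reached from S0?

North (MIN): min(6, -9) = -9
South (MIN): min(-15, -2, -18, -19) = -19
S0 (MAX): max(-9, -19) = -9

-9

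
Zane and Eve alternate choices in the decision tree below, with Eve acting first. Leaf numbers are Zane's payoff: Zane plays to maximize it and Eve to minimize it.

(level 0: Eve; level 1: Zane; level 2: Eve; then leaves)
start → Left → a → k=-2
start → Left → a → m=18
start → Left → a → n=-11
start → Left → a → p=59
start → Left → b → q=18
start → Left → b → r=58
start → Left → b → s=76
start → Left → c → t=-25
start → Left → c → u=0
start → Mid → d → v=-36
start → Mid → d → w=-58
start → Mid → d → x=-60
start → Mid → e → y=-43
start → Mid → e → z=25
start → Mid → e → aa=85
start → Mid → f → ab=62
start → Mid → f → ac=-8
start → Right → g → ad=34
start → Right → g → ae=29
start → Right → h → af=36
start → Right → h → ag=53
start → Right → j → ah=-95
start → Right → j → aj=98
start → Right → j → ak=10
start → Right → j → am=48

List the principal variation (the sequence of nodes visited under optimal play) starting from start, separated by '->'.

start -> Mid -> f -> ac

a (Eve): min(-2, 18, -11, 59) = -11
b (Eve): min(18, 58, 76) = 18
c (Eve): min(-25, 0) = -25
Left (Zane): max(-11, 18, -25) = 18
d (Eve): min(-36, -58, -60) = -60
e (Eve): min(-43, 25, 85) = -43
f (Eve): min(62, -8) = -8
Mid (Zane): max(-60, -43, -8) = -8
g (Eve): min(34, 29) = 29
h (Eve): min(36, 53) = 36
j (Eve): min(-95, 98, 10, 48) = -95
Right (Zane): max(29, 36, -95) = 36
start (Eve): min(18, -8, 36) = -8
At start, Eve picks Mid (lowest: -8).
At Mid, Zane picks f (highest: -8).
At f, Eve picks ac (lowest: -8).
Terminal value -8.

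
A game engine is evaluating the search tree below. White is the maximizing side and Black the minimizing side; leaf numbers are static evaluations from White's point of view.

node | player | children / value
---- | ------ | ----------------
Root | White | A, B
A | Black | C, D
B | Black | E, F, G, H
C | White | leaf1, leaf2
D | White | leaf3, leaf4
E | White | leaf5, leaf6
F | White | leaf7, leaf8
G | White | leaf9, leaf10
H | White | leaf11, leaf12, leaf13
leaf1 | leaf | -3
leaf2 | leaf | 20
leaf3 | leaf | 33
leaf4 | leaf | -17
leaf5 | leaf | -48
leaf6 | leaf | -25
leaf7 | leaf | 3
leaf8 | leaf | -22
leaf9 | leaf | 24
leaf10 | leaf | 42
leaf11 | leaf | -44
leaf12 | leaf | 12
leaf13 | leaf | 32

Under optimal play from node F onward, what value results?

3

F (White): max(3, -22) = 3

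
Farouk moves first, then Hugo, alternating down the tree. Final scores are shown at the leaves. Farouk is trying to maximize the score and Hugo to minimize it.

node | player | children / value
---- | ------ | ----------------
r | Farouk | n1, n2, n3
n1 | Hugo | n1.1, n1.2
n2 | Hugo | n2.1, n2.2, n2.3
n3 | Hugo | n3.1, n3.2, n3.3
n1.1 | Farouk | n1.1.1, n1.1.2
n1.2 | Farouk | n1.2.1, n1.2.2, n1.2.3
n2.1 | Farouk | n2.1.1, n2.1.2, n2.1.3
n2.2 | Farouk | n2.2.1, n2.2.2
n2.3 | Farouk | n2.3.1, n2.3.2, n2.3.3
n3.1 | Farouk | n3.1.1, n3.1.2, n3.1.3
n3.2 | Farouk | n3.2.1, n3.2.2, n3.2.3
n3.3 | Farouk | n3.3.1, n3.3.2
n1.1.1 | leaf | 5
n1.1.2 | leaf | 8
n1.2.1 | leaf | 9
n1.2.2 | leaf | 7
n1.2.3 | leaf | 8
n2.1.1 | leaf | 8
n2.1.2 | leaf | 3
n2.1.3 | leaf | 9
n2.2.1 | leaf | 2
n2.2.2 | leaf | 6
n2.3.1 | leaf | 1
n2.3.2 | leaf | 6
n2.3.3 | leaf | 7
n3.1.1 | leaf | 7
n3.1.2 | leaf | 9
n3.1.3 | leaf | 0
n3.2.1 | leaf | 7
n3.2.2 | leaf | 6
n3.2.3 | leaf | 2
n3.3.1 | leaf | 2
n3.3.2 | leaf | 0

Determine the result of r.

n1.1 (Farouk): max(5, 8) = 8
n1.2 (Farouk): max(9, 7, 8) = 9
n1 (Hugo): min(8, 9) = 8
n2.1 (Farouk): max(8, 3, 9) = 9
n2.2 (Farouk): max(2, 6) = 6
n2.3 (Farouk): max(1, 6, 7) = 7
n2 (Hugo): min(9, 6, 7) = 6
n3.1 (Farouk): max(7, 9, 0) = 9
n3.2 (Farouk): max(7, 6, 2) = 7
n3.3 (Farouk): max(2, 0) = 2
n3 (Hugo): min(9, 7, 2) = 2
r (Farouk): max(8, 6, 2) = 8

8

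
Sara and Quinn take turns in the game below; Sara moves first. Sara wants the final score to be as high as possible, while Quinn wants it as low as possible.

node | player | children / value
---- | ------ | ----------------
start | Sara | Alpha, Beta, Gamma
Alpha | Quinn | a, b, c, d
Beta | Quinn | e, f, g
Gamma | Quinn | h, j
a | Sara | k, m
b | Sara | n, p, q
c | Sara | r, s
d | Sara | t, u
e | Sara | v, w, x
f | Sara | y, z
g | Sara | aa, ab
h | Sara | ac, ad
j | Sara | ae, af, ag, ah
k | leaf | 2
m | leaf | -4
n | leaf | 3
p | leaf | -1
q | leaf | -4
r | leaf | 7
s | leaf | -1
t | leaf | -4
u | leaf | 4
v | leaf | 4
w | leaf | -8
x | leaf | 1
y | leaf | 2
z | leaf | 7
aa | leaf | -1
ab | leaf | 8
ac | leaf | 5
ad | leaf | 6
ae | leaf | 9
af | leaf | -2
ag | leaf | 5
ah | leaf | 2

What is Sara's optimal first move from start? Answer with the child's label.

a (Sara): max(2, -4) = 2
b (Sara): max(3, -1, -4) = 3
c (Sara): max(7, -1) = 7
d (Sara): max(-4, 4) = 4
Alpha (Quinn): min(2, 3, 7, 4) = 2
e (Sara): max(4, -8, 1) = 4
f (Sara): max(2, 7) = 7
g (Sara): max(-1, 8) = 8
Beta (Quinn): min(4, 7, 8) = 4
h (Sara): max(5, 6) = 6
j (Sara): max(9, -2, 5, 2) = 9
Gamma (Quinn): min(6, 9) = 6
start (Sara): max(2, 4, 6) = 6
Sara at start wants the highest of {Alpha=2, Beta=4, Gamma=6}, so chooses Gamma.

Gamma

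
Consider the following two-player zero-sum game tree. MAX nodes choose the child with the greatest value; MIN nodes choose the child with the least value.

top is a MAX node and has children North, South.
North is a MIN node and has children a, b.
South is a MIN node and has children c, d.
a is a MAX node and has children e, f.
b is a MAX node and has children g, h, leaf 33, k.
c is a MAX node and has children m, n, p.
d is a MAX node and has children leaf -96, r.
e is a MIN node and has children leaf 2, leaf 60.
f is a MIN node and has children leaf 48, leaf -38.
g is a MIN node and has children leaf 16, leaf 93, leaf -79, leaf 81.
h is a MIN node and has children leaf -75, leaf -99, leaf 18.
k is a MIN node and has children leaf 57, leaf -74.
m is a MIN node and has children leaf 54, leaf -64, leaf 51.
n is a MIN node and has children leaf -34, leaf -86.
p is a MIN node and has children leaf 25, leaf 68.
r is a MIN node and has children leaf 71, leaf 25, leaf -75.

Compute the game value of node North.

e (MIN): min(2, 60) = 2
f (MIN): min(48, -38) = -38
a (MAX): max(2, -38) = 2
g (MIN): min(16, 93, -79, 81) = -79
h (MIN): min(-75, -99, 18) = -99
k (MIN): min(57, -74) = -74
b (MAX): max(-79, -99, 33, -74) = 33
North (MIN): min(2, 33) = 2

2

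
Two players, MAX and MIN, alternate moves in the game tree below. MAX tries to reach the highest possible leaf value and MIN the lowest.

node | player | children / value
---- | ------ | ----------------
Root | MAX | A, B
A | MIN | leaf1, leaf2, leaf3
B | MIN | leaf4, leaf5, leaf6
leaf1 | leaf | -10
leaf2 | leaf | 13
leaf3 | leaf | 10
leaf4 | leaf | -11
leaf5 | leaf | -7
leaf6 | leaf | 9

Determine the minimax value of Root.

A (MIN): min(-10, 13, 10) = -10
B (MIN): min(-11, -7, 9) = -11
Root (MAX): max(-10, -11) = -10

-10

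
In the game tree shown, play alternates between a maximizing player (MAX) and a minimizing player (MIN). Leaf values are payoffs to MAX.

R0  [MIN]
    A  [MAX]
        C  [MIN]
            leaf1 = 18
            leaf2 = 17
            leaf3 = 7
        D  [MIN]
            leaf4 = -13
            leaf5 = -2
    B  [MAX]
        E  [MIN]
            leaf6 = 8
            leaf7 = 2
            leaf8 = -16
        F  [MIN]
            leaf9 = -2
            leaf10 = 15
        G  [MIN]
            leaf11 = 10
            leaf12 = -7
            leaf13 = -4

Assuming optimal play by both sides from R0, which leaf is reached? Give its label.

C (MIN): min(18, 17, 7) = 7
D (MIN): min(-13, -2) = -13
A (MAX): max(7, -13) = 7
E (MIN): min(8, 2, -16) = -16
F (MIN): min(-2, 15) = -2
G (MIN): min(10, -7, -4) = -7
B (MAX): max(-16, -2, -7) = -2
R0 (MIN): min(7, -2) = -2
At R0, MIN picks B (lowest: -2).
At B, MAX picks F (highest: -2).
At F, MIN picks leaf9 (lowest: -2).
Terminal value -2.

leaf9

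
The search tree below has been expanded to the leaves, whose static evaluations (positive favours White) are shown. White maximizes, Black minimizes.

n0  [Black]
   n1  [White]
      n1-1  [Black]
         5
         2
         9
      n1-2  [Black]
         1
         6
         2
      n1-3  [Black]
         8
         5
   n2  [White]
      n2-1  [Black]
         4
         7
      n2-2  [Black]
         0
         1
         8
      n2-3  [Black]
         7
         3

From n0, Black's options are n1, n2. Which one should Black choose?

n1-1 (Black): min(5, 2, 9) = 2
n1-2 (Black): min(1, 6, 2) = 1
n1-3 (Black): min(8, 5) = 5
n1 (White): max(2, 1, 5) = 5
n2-1 (Black): min(4, 7) = 4
n2-2 (Black): min(0, 1, 8) = 0
n2-3 (Black): min(7, 3) = 3
n2 (White): max(4, 0, 3) = 4
n0 (Black): min(5, 4) = 4
Black at n0 wants the lowest of {n1=5, n2=4}, so chooses n2.

n2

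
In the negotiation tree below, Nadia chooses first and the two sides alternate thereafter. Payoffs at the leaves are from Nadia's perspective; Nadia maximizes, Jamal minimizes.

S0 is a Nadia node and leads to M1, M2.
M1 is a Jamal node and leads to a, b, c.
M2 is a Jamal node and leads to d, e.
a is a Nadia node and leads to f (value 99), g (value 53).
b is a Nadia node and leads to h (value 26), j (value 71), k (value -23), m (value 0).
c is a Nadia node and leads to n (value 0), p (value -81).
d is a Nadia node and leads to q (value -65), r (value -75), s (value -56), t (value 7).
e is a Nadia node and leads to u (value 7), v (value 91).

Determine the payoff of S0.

7

a (Nadia): max(99, 53) = 99
b (Nadia): max(26, 71, -23, 0) = 71
c (Nadia): max(0, -81) = 0
M1 (Jamal): min(99, 71, 0) = 0
d (Nadia): max(-65, -75, -56, 7) = 7
e (Nadia): max(7, 91) = 91
M2 (Jamal): min(7, 91) = 7
S0 (Nadia): max(0, 7) = 7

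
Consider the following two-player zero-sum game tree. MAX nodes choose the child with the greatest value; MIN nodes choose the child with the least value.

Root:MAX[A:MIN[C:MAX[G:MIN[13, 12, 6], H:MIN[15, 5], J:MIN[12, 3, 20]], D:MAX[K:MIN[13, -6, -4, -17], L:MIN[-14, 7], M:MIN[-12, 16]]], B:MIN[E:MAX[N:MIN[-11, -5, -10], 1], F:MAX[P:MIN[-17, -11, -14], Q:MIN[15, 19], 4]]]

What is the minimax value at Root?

1

G (MIN): min(13, 12, 6) = 6
H (MIN): min(15, 5) = 5
J (MIN): min(12, 3, 20) = 3
C (MAX): max(6, 5, 3) = 6
K (MIN): min(13, -6, -4, -17) = -17
L (MIN): min(-14, 7) = -14
M (MIN): min(-12, 16) = -12
D (MAX): max(-17, -14, -12) = -12
A (MIN): min(6, -12) = -12
N (MIN): min(-11, -5, -10) = -11
E (MAX): max(-11, 1) = 1
P (MIN): min(-17, -11, -14) = -17
Q (MIN): min(15, 19) = 15
F (MAX): max(-17, 15, 4) = 15
B (MIN): min(1, 15) = 1
Root (MAX): max(-12, 1) = 1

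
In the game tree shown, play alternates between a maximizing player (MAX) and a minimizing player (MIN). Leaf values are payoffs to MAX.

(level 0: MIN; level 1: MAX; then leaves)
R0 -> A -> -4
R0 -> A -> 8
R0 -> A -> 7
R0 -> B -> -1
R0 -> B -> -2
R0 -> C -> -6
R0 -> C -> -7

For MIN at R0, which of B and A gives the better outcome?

B

B (MAX): max(-1, -2) = -1
A (MAX): max(-4, 8, 7) = 8
MIN prefers the lower value; B=-1, A=8. B is better since -1 < 8.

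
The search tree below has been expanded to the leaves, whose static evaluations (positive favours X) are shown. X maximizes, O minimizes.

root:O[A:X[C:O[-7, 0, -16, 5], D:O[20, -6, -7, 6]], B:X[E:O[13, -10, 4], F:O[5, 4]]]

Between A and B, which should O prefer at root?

C (O): min(-7, 0, -16, 5) = -16
D (O): min(20, -6, -7, 6) = -7
A (X): max(-16, -7) = -7
E (O): min(13, -10, 4) = -10
F (O): min(5, 4) = 4
B (X): max(-10, 4) = 4
O prefers the lower value; A=-7, B=4. A is better since -7 < 4.

A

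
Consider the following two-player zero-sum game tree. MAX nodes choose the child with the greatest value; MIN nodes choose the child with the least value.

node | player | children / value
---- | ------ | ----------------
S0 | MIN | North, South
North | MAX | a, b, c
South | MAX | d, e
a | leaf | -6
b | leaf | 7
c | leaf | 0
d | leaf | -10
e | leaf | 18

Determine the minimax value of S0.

7

North (MAX): max(-6, 7, 0) = 7
South (MAX): max(-10, 18) = 18
S0 (MIN): min(7, 18) = 7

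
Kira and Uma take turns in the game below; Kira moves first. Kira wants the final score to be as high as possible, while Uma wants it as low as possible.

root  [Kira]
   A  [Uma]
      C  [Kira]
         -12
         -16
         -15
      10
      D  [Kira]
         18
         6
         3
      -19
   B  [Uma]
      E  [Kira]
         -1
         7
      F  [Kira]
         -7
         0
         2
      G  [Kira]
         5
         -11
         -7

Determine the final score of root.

C (Kira): max(-12, -16, -15) = -12
D (Kira): max(18, 6, 3) = 18
A (Uma): min(-12, 10, 18, -19) = -19
E (Kira): max(-1, 7) = 7
F (Kira): max(-7, 0, 2) = 2
G (Kira): max(5, -11, -7) = 5
B (Uma): min(7, 2, 5) = 2
root (Kira): max(-19, 2) = 2

2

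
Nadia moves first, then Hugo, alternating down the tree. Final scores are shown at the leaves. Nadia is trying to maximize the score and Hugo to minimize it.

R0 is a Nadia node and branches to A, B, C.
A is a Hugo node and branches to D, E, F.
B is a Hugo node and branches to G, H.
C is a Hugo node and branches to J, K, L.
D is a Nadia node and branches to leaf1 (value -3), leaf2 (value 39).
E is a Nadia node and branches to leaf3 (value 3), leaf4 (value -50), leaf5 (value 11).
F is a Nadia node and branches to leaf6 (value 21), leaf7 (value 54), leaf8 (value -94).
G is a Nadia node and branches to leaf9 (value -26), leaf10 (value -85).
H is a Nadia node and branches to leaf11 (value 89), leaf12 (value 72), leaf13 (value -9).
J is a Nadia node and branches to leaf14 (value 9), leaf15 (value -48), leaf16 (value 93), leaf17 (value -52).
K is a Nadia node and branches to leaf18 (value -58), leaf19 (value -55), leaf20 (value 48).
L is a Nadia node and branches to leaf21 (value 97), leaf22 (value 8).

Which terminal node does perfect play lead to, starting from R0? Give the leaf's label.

D (Nadia): max(-3, 39) = 39
E (Nadia): max(3, -50, 11) = 11
F (Nadia): max(21, 54, -94) = 54
A (Hugo): min(39, 11, 54) = 11
G (Nadia): max(-26, -85) = -26
H (Nadia): max(89, 72, -9) = 89
B (Hugo): min(-26, 89) = -26
J (Nadia): max(9, -48, 93, -52) = 93
K (Nadia): max(-58, -55, 48) = 48
L (Nadia): max(97, 8) = 97
C (Hugo): min(93, 48, 97) = 48
R0 (Nadia): max(11, -26, 48) = 48
At R0, Nadia picks C (highest: 48).
At C, Hugo picks K (lowest: 48).
At K, Nadia picks leaf20 (highest: 48).
Terminal value 48.

leaf20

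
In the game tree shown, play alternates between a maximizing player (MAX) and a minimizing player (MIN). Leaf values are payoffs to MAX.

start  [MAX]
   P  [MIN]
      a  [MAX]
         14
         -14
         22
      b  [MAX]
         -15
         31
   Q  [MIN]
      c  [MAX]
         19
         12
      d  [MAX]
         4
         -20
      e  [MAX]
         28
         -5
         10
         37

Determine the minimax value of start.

22

a (MAX): max(14, -14, 22) = 22
b (MAX): max(-15, 31) = 31
P (MIN): min(22, 31) = 22
c (MAX): max(19, 12) = 19
d (MAX): max(4, -20) = 4
e (MAX): max(28, -5, 10, 37) = 37
Q (MIN): min(19, 4, 37) = 4
start (MAX): max(22, 4) = 22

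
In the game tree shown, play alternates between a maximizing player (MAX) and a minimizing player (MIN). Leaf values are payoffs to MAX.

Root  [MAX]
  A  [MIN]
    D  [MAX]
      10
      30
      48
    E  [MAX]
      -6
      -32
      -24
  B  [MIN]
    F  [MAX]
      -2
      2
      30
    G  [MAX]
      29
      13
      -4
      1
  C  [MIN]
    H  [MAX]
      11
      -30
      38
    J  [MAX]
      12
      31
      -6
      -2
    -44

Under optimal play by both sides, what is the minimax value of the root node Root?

D (MAX): max(10, 30, 48) = 48
E (MAX): max(-6, -32, -24) = -6
A (MIN): min(48, -6) = -6
F (MAX): max(-2, 2, 30) = 30
G (MAX): max(29, 13, -4, 1) = 29
B (MIN): min(30, 29) = 29
H (MAX): max(11, -30, 38) = 38
J (MAX): max(12, 31, -6, -2) = 31
C (MIN): min(38, 31, -44) = -44
Root (MAX): max(-6, 29, -44) = 29

29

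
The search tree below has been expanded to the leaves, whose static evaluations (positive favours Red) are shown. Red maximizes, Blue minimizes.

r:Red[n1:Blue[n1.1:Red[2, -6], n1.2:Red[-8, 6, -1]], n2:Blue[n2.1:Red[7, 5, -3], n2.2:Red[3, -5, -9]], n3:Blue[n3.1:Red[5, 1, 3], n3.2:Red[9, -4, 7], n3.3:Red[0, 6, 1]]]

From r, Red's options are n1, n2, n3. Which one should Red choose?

n1.1 (Red): max(2, -6) = 2
n1.2 (Red): max(-8, 6, -1) = 6
n1 (Blue): min(2, 6) = 2
n2.1 (Red): max(7, 5, -3) = 7
n2.2 (Red): max(3, -5, -9) = 3
n2 (Blue): min(7, 3) = 3
n3.1 (Red): max(5, 1, 3) = 5
n3.2 (Red): max(9, -4, 7) = 9
n3.3 (Red): max(0, 6, 1) = 6
n3 (Blue): min(5, 9, 6) = 5
r (Red): max(2, 3, 5) = 5
Red at r wants the highest of {n1=2, n2=3, n3=5}, so chooses n3.

n3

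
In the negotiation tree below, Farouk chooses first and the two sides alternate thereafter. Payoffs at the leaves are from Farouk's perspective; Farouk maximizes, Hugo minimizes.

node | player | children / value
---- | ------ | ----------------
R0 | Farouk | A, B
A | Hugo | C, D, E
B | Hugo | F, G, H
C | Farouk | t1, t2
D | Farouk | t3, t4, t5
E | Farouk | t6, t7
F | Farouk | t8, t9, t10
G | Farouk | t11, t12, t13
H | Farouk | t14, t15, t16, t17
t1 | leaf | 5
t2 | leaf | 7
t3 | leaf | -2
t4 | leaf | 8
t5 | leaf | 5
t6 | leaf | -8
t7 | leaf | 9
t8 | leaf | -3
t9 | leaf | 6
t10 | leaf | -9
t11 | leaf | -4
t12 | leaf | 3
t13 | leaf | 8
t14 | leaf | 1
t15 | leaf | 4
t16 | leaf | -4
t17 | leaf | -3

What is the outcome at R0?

C (Farouk): max(5, 7) = 7
D (Farouk): max(-2, 8, 5) = 8
E (Farouk): max(-8, 9) = 9
A (Hugo): min(7, 8, 9) = 7
F (Farouk): max(-3, 6, -9) = 6
G (Farouk): max(-4, 3, 8) = 8
H (Farouk): max(1, 4, -4, -3) = 4
B (Hugo): min(6, 8, 4) = 4
R0 (Farouk): max(7, 4) = 7

7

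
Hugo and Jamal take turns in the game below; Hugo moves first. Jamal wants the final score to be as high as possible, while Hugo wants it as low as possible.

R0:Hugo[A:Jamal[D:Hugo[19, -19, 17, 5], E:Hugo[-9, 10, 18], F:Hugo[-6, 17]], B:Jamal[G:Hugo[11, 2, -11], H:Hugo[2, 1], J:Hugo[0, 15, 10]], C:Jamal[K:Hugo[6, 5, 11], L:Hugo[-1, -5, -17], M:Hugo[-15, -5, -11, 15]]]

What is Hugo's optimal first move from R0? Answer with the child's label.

A

D (Hugo): min(19, -19, 17, 5) = -19
E (Hugo): min(-9, 10, 18) = -9
F (Hugo): min(-6, 17) = -6
A (Jamal): max(-19, -9, -6) = -6
G (Hugo): min(11, 2, -11) = -11
H (Hugo): min(2, 1) = 1
J (Hugo): min(0, 15, 10) = 0
B (Jamal): max(-11, 1, 0) = 1
K (Hugo): min(6, 5, 11) = 5
L (Hugo): min(-1, -5, -17) = -17
M (Hugo): min(-15, -5, -11, 15) = -15
C (Jamal): max(5, -17, -15) = 5
R0 (Hugo): min(-6, 1, 5) = -6
Hugo at R0 wants the lowest of {A=-6, B=1, C=5}, so chooses A.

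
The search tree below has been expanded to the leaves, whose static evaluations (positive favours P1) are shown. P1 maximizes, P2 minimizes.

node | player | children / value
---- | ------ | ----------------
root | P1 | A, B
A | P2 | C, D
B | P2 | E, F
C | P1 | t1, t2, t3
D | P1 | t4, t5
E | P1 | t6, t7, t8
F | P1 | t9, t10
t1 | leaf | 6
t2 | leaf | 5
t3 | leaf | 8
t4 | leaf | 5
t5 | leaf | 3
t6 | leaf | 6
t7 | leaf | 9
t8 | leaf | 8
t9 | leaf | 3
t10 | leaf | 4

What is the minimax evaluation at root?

5

C (P1): max(6, 5, 8) = 8
D (P1): max(5, 3) = 5
A (P2): min(8, 5) = 5
E (P1): max(6, 9, 8) = 9
F (P1): max(3, 4) = 4
B (P2): min(9, 4) = 4
root (P1): max(5, 4) = 5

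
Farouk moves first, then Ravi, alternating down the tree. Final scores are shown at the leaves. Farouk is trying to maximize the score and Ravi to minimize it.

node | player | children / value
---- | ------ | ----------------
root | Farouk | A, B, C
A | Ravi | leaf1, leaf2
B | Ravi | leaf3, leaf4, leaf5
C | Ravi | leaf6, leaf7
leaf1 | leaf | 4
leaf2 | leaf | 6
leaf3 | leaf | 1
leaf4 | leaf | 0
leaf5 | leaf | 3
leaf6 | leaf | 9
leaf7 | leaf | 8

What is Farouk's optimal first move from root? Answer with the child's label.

A (Ravi): min(4, 6) = 4
B (Ravi): min(1, 0, 3) = 0
C (Ravi): min(9, 8) = 8
root (Farouk): max(4, 0, 8) = 8
Farouk at root wants the highest of {A=4, B=0, C=8}, so chooses C.

C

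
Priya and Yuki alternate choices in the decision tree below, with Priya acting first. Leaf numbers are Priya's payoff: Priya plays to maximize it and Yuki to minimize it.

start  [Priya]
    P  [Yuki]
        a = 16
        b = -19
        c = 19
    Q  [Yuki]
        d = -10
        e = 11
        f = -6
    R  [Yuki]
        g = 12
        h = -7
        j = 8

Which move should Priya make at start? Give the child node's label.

R

P (Yuki): min(16, -19, 19) = -19
Q (Yuki): min(-10, 11, -6) = -10
R (Yuki): min(12, -7, 8) = -7
start (Priya): max(-19, -10, -7) = -7
Priya at start wants the highest of {P=-19, Q=-10, R=-7}, so chooses R.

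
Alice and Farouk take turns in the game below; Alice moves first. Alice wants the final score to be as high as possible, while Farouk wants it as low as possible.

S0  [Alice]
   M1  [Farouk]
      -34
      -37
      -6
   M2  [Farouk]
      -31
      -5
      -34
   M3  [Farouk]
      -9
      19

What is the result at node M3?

-9

M3 (Farouk): min(-9, 19) = -9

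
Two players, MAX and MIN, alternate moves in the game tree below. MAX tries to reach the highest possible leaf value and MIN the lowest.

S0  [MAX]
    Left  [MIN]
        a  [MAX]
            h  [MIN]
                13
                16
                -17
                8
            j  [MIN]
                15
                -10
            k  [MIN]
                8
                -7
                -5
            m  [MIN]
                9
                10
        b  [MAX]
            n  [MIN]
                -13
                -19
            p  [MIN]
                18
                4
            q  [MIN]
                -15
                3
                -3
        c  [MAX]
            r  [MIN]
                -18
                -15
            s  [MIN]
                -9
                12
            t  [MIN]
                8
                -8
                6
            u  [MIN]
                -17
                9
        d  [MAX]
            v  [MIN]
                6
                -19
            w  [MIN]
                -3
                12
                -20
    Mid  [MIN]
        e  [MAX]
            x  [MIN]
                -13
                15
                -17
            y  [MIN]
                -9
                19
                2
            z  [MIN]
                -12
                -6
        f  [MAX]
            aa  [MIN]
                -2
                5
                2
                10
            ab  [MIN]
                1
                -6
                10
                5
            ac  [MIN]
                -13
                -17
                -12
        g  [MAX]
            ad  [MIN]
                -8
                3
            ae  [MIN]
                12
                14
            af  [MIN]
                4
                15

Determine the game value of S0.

-9

h (MIN): min(13, 16, -17, 8) = -17
j (MIN): min(15, -10) = -10
k (MIN): min(8, -7, -5) = -7
m (MIN): min(9, 10) = 9
a (MAX): max(-17, -10, -7, 9) = 9
n (MIN): min(-13, -19) = -19
p (MIN): min(18, 4) = 4
q (MIN): min(-15, 3, -3) = -15
b (MAX): max(-19, 4, -15) = 4
r (MIN): min(-18, -15) = -18
s (MIN): min(-9, 12) = -9
t (MIN): min(8, -8, 6) = -8
u (MIN): min(-17, 9) = -17
c (MAX): max(-18, -9, -8, -17) = -8
v (MIN): min(6, -19) = -19
w (MIN): min(-3, 12, -20) = -20
d (MAX): max(-19, -20) = -19
Left (MIN): min(9, 4, -8, -19) = -19
x (MIN): min(-13, 15, -17) = -17
y (MIN): min(-9, 19, 2) = -9
z (MIN): min(-12, -6) = -12
e (MAX): max(-17, -9, -12) = -9
aa (MIN): min(-2, 5, 2, 10) = -2
ab (MIN): min(1, -6, 10, 5) = -6
ac (MIN): min(-13, -17, -12) = -17
f (MAX): max(-2, -6, -17) = -2
ad (MIN): min(-8, 3) = -8
ae (MIN): min(12, 14) = 12
af (MIN): min(4, 15) = 4
g (MAX): max(-8, 12, 4) = 12
Mid (MIN): min(-9, -2, 12) = -9
S0 (MAX): max(-19, -9) = -9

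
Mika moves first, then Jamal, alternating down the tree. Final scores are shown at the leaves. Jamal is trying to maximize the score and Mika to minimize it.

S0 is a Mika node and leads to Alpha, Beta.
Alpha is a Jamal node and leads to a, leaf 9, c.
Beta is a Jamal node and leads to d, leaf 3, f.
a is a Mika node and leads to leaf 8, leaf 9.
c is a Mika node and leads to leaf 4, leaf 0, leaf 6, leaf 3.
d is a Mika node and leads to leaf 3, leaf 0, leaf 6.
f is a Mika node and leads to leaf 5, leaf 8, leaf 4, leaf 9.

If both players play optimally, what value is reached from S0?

4

a (Mika): min(8, 9) = 8
c (Mika): min(4, 0, 6, 3) = 0
Alpha (Jamal): max(8, 9, 0) = 9
d (Mika): min(3, 0, 6) = 0
f (Mika): min(5, 8, 4, 9) = 4
Beta (Jamal): max(0, 3, 4) = 4
S0 (Mika): min(9, 4) = 4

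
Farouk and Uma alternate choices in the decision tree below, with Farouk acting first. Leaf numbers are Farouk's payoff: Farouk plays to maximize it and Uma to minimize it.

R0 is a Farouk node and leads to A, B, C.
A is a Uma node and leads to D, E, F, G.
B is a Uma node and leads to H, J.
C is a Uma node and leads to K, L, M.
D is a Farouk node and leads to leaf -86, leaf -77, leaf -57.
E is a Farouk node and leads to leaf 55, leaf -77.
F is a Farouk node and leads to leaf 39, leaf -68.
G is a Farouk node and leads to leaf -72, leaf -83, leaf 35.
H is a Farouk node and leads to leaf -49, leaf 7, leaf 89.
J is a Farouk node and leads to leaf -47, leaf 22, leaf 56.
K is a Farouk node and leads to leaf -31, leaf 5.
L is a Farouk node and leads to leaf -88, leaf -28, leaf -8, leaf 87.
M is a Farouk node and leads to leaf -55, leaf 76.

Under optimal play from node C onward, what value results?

5

K (Farouk): max(-31, 5) = 5
L (Farouk): max(-88, -28, -8, 87) = 87
M (Farouk): max(-55, 76) = 76
C (Uma): min(5, 87, 76) = 5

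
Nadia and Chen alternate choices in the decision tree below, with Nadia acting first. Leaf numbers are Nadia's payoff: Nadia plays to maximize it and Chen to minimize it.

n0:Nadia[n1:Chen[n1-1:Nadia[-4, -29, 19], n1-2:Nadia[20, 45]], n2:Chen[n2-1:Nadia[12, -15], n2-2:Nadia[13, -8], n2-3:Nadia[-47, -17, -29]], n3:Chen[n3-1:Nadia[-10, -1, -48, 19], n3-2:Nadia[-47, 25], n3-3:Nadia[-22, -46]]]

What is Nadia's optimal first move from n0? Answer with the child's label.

n1-1 (Nadia): max(-4, -29, 19) = 19
n1-2 (Nadia): max(20, 45) = 45
n1 (Chen): min(19, 45) = 19
n2-1 (Nadia): max(12, -15) = 12
n2-2 (Nadia): max(13, -8) = 13
n2-3 (Nadia): max(-47, -17, -29) = -17
n2 (Chen): min(12, 13, -17) = -17
n3-1 (Nadia): max(-10, -1, -48, 19) = 19
n3-2 (Nadia): max(-47, 25) = 25
n3-3 (Nadia): max(-22, -46) = -22
n3 (Chen): min(19, 25, -22) = -22
n0 (Nadia): max(19, -17, -22) = 19
Nadia at n0 wants the highest of {n1=19, n2=-17, n3=-22}, so chooses n1.

n1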